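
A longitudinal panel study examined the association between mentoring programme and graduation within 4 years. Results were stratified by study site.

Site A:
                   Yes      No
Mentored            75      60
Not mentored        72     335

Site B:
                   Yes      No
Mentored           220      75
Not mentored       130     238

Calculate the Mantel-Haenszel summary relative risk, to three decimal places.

RR_MH = Σ(aᵢ·n₀ᵢ/nᵢ) / Σ(cᵢ·n₁ᵢ/nᵢ), with n₁ᵢ = aᵢ+bᵢ (exposed), n₀ᵢ = cᵢ+dᵢ (unexposed), nᵢ = n₁ᵢ+n₀ᵢ.
Stratum 1 (Site A): n₁ = 135, n₀ = 407, n = 542; a·n₀/n = 75·407/542 = 56.3192; c·n₁/n = 72·135/542 = 17.9336
Stratum 2 (Site B): n₁ = 295, n₀ = 368, n = 663; a·n₀/n = 220·368/663 = 122.1116; c·n₁/n = 130·295/663 = 57.8431
RR_MH = (56.3192 + 122.1116) / (17.9336 + 57.8431) = 178.4308 / 75.7767 = 2.35469

2.355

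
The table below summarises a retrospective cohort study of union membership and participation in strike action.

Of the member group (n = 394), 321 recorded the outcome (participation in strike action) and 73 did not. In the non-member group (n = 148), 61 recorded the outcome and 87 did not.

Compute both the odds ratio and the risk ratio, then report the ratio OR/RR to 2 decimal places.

From the description: a = 321, b = 73, c = 61, d = 87.
OR = (321·87)/(73·61) = 27927/4453 = 6.27150
Risk in exposed = 321/394 = 0.81472; risk in unexposed = 61/148 = 0.41216; RR = 1.97670
OR/RR = 6.27150 / 1.97670 = 3.17271
The outcome is not rare, so the OR lies further from 1 than the RR.

3.17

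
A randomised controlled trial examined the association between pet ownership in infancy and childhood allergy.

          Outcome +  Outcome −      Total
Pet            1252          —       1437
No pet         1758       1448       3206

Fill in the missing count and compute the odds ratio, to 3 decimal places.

The missing cell is in the exposed row: 1437 − 1252 = 185.
So a = 1252, b = 185, c = 1758, d = 1448.
OR = (a·d)/(b·c) = (1252 × 1448) / (185 × 1758) = 1812896 / 325230 = 5.57420

5.574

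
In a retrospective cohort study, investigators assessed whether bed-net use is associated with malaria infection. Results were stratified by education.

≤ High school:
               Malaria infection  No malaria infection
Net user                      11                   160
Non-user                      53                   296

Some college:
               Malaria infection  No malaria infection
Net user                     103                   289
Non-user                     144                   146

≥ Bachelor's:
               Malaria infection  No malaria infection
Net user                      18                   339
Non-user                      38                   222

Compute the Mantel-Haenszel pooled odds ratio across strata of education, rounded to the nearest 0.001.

0.354

OR_MH = Σ(aᵢdᵢ/nᵢ) / Σ(bᵢcᵢ/nᵢ), where nᵢ is the stratum total.
Stratum 1 (≤ High school): n = 520; a·d/n = 11·296/520 = 6.2615; b·c/n = 160·53/520 = 16.3077
Stratum 2 (Some college): n = 682; a·d/n = 103·146/682 = 22.0499; b·c/n = 289·144/682 = 61.0205
Stratum 3 (≥ Bachelor's): n = 617; a·d/n = 18·222/617 = 6.4765; b·c/n = 339·38/617 = 20.8784
OR_MH = (6.2615 + 22.0499 + 6.4765) / (16.3077 + 61.0205 + 20.8784) = 34.7879 / 98.2067 = 0.35423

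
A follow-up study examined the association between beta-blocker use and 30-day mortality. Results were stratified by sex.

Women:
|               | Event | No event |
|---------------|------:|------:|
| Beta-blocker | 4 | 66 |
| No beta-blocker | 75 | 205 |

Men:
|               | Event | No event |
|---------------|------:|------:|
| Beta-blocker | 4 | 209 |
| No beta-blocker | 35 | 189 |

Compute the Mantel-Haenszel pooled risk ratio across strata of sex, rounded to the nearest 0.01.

0.16

RR_MH = Σ(aᵢ·n₀ᵢ/nᵢ) / Σ(cᵢ·n₁ᵢ/nᵢ), with n₁ᵢ = aᵢ+bᵢ (exposed), n₀ᵢ = cᵢ+dᵢ (unexposed), nᵢ = n₁ᵢ+n₀ᵢ.
Stratum 1 (Women): n₁ = 70, n₀ = 280, n = 350; a·n₀/n = 4·280/350 = 3.2000; c·n₁/n = 75·70/350 = 15.0000
Stratum 2 (Men): n₁ = 213, n₀ = 224, n = 437; a·n₀/n = 4·224/437 = 2.0503; c·n₁/n = 35·213/437 = 17.0595
RR_MH = (3.2000 + 2.0503) / (15.0000 + 17.0595) = 5.2503 / 32.0595 = 0.16377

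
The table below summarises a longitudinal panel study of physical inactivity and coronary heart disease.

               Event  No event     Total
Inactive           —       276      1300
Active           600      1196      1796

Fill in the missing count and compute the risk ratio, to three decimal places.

The missing cell is in the exposed row: 1300 − 276 = 1024.
So a = 1024, b = 276, c = 600, d = 1196.
RR = [a/(a+b)] / [c/(c+d)] = (1024/1300) / (600/1796) = 0.78769/0.33408 = 2.35783

2.358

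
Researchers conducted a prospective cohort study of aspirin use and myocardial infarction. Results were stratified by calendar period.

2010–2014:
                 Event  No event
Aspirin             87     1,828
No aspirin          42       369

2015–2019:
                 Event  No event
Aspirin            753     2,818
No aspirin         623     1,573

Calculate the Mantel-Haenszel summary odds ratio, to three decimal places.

OR_MH = Σ(aᵢdᵢ/nᵢ) / Σ(bᵢcᵢ/nᵢ), where nᵢ is the stratum total.
Stratum 1 (2010–2014): n = 2326; a·d/n = 87·369/2326 = 13.8018; b·c/n = 1828·42/2326 = 33.0077
Stratum 2 (2015–2019): n = 5767; a·d/n = 753·1573/5767 = 205.3874; b·c/n = 2818·623/5767 = 304.4241
OR_MH = (13.8018 + 205.3874) / (33.0077 + 304.4241) = 219.1892 / 337.4319 = 0.64958

0.650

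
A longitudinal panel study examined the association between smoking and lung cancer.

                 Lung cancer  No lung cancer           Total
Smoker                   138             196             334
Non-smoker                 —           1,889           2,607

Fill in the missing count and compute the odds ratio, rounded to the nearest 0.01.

The missing cell is in the unexposed row: 2607 − 1889 = 718.
So a = 138, b = 196, c = 718, d = 1889.
OR = (a·d)/(b·c) = (138 × 1889) / (196 × 718) = 260682 / 140728 = 1.85238

1.85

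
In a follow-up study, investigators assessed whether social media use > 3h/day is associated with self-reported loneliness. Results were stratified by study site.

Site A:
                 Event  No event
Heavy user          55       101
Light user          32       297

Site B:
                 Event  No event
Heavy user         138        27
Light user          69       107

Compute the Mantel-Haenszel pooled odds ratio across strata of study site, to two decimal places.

6.35

OR_MH = Σ(aᵢdᵢ/nᵢ) / Σ(bᵢcᵢ/nᵢ), where nᵢ is the stratum total.
Stratum 1 (Site A): n = 485; a·d/n = 55·297/485 = 33.6804; b·c/n = 101·32/485 = 6.6639
Stratum 2 (Site B): n = 341; a·d/n = 138·107/341 = 43.3021; b·c/n = 27·69/341 = 5.4633
OR_MH = (33.6804 + 43.3021) / (6.6639 + 5.4633) = 76.9825 / 12.1273 = 6.34789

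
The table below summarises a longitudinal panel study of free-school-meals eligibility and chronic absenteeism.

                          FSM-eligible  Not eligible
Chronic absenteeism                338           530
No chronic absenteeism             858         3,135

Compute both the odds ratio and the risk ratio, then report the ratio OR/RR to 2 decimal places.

1.19

Reading the table with exposure as columns: a = 338 (FSM-eligible, case), b = 858 (FSM-eligible, non-case), c = 530 (Not eligible, case), d = 3135.
OR = (338·3135)/(858·530) = 1059630/454740 = 2.33019
Risk in exposed = 338/1196 = 0.28261; risk in unexposed = 530/3665 = 0.14461; RR = 1.95427
OR/RR = 2.33019 / 1.95427 = 1.19236
The outcome is not rare, so the OR lies further from 1 than the RR.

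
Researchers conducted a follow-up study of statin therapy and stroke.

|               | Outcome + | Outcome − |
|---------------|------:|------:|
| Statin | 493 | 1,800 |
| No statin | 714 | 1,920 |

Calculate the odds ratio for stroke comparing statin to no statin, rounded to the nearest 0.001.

0.737

Cells: a = 493, b = 1800, c = 714, d = 1920.
OR = (a·d)/(b·c) = (493 × 1920) / (1800 × 714) = 946560 / 1285200 = 0.73651
Exposure is associated with lower odds of stroke (OR = 0.74 < 1).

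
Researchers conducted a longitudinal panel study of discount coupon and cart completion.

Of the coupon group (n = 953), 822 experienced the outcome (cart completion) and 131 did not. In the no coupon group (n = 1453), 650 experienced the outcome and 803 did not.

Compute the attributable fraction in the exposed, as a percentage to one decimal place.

From the description: a = 822, b = 131, c = 650, d = 803.
Risk in exposed = 822/953 = 0.86254; risk in unexposed = 650/1453 = 0.44735.
RR = 0.86254/0.44735 = 1.92811
AR% = (RR − 1)/RR × 100 = (1.92811 − 1)/1.92811 × 100 = 48.1357%

48.1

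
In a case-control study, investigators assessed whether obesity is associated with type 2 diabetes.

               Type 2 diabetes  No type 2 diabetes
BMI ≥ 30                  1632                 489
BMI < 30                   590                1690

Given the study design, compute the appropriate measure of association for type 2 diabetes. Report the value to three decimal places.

9.560

Cells: a = 1632, b = 489, c = 590, d = 1690.
This is a case-control study: participants were sampled on outcome status, so risks in the source population cannot be estimated directly — relative risk is not valid here. The odds ratio is the appropriate measure.
OR = (a·d)/(b·c) = (1632 × 1690) / (489 × 590) = 2758080 / 288510 = 9.55974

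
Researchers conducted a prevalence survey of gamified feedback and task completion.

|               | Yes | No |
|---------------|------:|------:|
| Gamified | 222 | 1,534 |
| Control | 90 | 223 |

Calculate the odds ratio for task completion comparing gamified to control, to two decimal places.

0.36

Cells: a = 222, b = 1534, c = 90, d = 223.
OR = (a·d)/(b·c) = (222 × 223) / (1534 × 90) = 49506 / 138060 = 0.35858
Exposure is associated with lower odds of task completion (OR = 0.36 < 1).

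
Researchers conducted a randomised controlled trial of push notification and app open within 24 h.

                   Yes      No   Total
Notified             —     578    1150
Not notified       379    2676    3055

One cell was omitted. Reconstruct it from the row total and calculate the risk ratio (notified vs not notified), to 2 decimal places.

4.01

The missing cell is in the exposed row: 1150 − 578 = 572.
So a = 572, b = 578, c = 379, d = 2676.
RR = [a/(a+b)] / [c/(c+d)] = (572/1150) / (379/3055) = 0.49739/0.12406 = 4.00932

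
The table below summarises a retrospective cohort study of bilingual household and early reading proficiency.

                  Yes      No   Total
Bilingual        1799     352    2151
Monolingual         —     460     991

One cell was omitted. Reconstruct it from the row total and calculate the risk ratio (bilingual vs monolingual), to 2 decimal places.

1.56

The missing cell is in the unexposed row: 991 − 460 = 531.
So a = 1799, b = 352, c = 531, d = 460.
RR = [a/(a+b)] / [c/(c+d)] = (1799/2151) / (531/991) = 0.83636/0.53582 = 1.56088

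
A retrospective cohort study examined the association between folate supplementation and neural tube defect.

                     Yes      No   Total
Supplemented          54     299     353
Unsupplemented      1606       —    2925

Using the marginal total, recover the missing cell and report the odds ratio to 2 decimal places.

0.15

The missing cell is in the unexposed row: 2925 − 1606 = 1319.
So a = 54, b = 299, c = 1606, d = 1319.
OR = (a·d)/(b·c) = (54 × 1319) / (299 × 1606) = 71226 / 480194 = 0.14833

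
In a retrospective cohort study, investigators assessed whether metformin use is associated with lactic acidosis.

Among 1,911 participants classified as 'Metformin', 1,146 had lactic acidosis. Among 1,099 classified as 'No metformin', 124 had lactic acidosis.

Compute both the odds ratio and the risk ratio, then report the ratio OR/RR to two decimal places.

From the description: a = 1146, b = 765, c = 124, d = 975.
OR = (1146·975)/(765·124) = 1117350/94860 = 11.77894
Risk in exposed = 1146/1911 = 0.59969; risk in unexposed = 124/1099 = 0.11283; RR = 5.31496
OR/RR = 11.77894 / 5.31496 = 2.21619
The outcome is not rare, so the OR lies further from 1 than the RR.

2.22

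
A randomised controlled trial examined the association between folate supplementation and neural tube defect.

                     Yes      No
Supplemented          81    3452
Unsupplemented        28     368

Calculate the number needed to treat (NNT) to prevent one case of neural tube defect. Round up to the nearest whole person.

Risk in treated group = 81/3533 = 0.02293; risk in control = 28/396 = 0.07071.
Absolute risk reduction = 0.07071 − 0.02293 = 0.04778
NNT = 1 / ARR = 1 / 0.04778 = 20.929 → round up → 21

21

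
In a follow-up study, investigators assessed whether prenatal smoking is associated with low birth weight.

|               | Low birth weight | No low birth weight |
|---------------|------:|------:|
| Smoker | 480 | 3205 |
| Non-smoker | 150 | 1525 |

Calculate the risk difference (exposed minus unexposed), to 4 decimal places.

Cells: a = 480, b = 3205, c = 150, d = 1525.
Risk in exposed = 480/3685 = 0.130258; risk in unexposed = 150/1675 = 0.089552.
Risk difference = 0.130258 − 0.089552 = 0.040706

0.0407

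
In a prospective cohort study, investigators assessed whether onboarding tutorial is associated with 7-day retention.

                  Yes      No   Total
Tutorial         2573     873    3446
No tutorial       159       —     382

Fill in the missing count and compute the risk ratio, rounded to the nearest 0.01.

The missing cell is in the unexposed row: 382 − 159 = 223.
So a = 2573, b = 873, c = 159, d = 223.
RR = [a/(a+b)] / [c/(c+d)] = (2573/3446) / (159/382) = 0.74666/0.41623 = 1.79387

1.79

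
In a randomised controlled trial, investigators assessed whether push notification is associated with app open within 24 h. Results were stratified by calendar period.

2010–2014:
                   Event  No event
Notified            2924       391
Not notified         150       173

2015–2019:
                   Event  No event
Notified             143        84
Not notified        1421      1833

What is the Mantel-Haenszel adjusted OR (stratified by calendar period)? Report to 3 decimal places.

4.252

OR_MH = Σ(aᵢdᵢ/nᵢ) / Σ(bᵢcᵢ/nᵢ), where nᵢ is the stratum total.
Stratum 1 (2010–2014): n = 3638; a·d/n = 2924·173/3638 = 139.0467; b·c/n = 391·150/3638 = 16.1215
Stratum 2 (2015–2019): n = 3481; a·d/n = 143·1833/3481 = 75.2999; b·c/n = 84·1421/3481 = 34.2901
OR_MH = (139.0467 + 75.2999) / (16.1215 + 34.2901) = 214.3466 / 50.4116 = 4.25193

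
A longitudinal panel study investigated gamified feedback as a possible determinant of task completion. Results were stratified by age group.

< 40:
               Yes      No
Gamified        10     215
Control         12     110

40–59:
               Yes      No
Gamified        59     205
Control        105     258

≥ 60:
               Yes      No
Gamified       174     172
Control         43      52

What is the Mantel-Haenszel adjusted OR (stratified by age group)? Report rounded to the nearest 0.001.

OR_MH = Σ(aᵢdᵢ/nᵢ) / Σ(bᵢcᵢ/nᵢ), where nᵢ is the stratum total.
Stratum 1 (< 40): n = 347; a·d/n = 10·110/347 = 3.1700; b·c/n = 215·12/347 = 7.4352
Stratum 2 (40–59): n = 627; a·d/n = 59·258/627 = 24.2775; b·c/n = 205·105/627 = 34.3301
Stratum 3 (≥ 60): n = 441; a·d/n = 174·52/441 = 20.5170; b·c/n = 172·43/441 = 16.7710
OR_MH = (3.1700 + 24.2775 + 20.5170) / (7.4352 + 34.3301 + 16.7710) = 47.9645 / 58.5363 = 0.81940

0.819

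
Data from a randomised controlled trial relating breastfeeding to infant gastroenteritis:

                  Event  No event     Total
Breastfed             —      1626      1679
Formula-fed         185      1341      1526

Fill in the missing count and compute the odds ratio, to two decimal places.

0.24

The missing cell is in the exposed row: 1679 − 1626 = 53.
So a = 53, b = 1626, c = 185, d = 1341.
OR = (a·d)/(b·c) = (53 × 1341) / (1626 × 185) = 71073 / 300810 = 0.23627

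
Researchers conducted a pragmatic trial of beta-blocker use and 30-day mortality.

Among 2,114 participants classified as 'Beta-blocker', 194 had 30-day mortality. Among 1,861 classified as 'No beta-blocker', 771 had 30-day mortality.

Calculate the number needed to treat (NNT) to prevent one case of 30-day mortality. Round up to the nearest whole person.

Risk in treated group = 194/2114 = 0.09177; risk in control = 771/1861 = 0.41429.
Absolute risk reduction = 0.41429 − 0.09177 = 0.32252
NNT = 1 / ARR = 1 / 0.32252 = 3.101 → round up → 4

4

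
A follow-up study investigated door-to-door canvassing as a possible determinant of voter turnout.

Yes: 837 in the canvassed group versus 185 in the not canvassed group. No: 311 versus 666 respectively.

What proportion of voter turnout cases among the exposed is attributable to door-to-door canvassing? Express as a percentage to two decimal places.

70.18

From the description: a = 837, b = 311, c = 185, d = 666.
Risk in exposed = 837/1148 = 0.72909; risk in unexposed = 185/851 = 0.21739.
RR = 0.72909/0.21739 = 3.35383
AR% = (RR − 1)/RR × 100 = (3.35383 − 1)/3.35383 × 100 = 70.1834%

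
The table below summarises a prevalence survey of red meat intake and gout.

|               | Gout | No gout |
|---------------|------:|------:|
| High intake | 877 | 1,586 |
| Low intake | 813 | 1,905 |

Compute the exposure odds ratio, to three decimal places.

1.296

Cells: a = 877, b = 1586, c = 813, d = 1905.
OR = (a·d)/(b·c) = (877 × 1905) / (1586 × 813) = 1670685 / 1289418 = 1.29569
The odds of gout are about 1.30 times as high in the high intake group.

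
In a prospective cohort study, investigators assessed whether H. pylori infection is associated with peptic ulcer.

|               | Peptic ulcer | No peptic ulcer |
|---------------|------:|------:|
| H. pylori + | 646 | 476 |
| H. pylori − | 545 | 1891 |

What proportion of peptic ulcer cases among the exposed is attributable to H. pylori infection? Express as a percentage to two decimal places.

61.14

Cells: a = 646, b = 476, c = 545, d = 1891.
Risk in exposed = 646/1122 = 0.57576; risk in unexposed = 545/2436 = 0.22373.
RR = 0.57576/0.22373 = 2.57348
AR% = (RR − 1)/RR × 100 = (2.57348 − 1)/2.57348 × 100 = 61.1421%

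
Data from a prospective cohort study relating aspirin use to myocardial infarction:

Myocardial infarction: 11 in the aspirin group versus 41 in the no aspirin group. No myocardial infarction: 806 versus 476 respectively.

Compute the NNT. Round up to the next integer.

Risk in treated group = 11/817 = 0.01346; risk in control = 41/517 = 0.07930.
Absolute risk reduction = 0.07930 − 0.01346 = 0.06584
NNT = 1 / ARR = 1 / 0.06584 = 15.188 → round up → 16

16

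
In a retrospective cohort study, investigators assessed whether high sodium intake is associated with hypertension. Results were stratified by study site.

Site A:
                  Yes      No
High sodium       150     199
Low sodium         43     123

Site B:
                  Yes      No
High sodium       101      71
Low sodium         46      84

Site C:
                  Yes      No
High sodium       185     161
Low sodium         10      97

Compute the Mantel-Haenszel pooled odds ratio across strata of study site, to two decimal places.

3.34

OR_MH = Σ(aᵢdᵢ/nᵢ) / Σ(bᵢcᵢ/nᵢ), where nᵢ is the stratum total.
Stratum 1 (Site A): n = 515; a·d/n = 150·123/515 = 35.8252; b·c/n = 199·43/515 = 16.6155
Stratum 2 (Site B): n = 302; a·d/n = 101·84/302 = 28.0927; b·c/n = 71·46/302 = 10.8146
Stratum 3 (Site C): n = 453; a·d/n = 185·97/453 = 39.6137; b·c/n = 161·10/453 = 3.5541
OR_MH = (35.8252 + 28.0927 + 39.6137) / (16.6155 + 10.8146 + 3.5541) = 103.5316 / 30.9842 = 3.34143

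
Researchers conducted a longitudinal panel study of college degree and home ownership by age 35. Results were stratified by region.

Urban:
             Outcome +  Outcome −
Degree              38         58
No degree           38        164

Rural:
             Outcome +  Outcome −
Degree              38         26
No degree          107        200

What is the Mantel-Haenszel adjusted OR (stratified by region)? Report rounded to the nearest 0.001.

OR_MH = Σ(aᵢdᵢ/nᵢ) / Σ(bᵢcᵢ/nᵢ), where nᵢ is the stratum total.
Stratum 1 (Urban): n = 298; a·d/n = 38·164/298 = 20.9128; b·c/n = 58·38/298 = 7.3960
Stratum 2 (Rural): n = 371; a·d/n = 38·200/371 = 20.4852; b·c/n = 26·107/371 = 7.4987
OR_MH = (20.9128 + 20.4852) / (7.3960 + 7.4987) = 41.3979 / 14.8946 = 2.77939

2.779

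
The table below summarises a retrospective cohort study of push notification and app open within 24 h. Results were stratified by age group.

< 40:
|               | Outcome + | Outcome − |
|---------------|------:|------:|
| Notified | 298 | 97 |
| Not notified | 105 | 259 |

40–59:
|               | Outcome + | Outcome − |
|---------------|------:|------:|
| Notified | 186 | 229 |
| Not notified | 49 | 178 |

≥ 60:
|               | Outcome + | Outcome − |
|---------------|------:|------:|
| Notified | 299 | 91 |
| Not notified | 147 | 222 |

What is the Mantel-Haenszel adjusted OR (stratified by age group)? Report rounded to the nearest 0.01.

4.96

OR_MH = Σ(aᵢdᵢ/nᵢ) / Σ(bᵢcᵢ/nᵢ), where nᵢ is the stratum total.
Stratum 1 (< 40): n = 759; a·d/n = 298·259/759 = 101.6891; b·c/n = 97·105/759 = 13.4190
Stratum 2 (40–59): n = 642; a·d/n = 186·178/642 = 51.5701; b·c/n = 229·49/642 = 17.4782
Stratum 3 (≥ 60): n = 759; a·d/n = 299·222/759 = 87.4545; b·c/n = 91·147/759 = 17.6245
OR_MH = (101.6891 + 51.5701 + 87.4545) / (13.4190 + 17.4782 + 17.6245) = 240.7137 / 48.5217 = 4.96095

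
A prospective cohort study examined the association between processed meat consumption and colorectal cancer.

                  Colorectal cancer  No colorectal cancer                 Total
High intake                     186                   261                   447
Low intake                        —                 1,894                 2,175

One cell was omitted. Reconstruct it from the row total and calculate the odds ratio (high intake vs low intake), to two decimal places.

The missing cell is in the unexposed row: 2175 − 1894 = 281.
So a = 186, b = 261, c = 281, d = 1894.
OR = (a·d)/(b·c) = (186 × 1894) / (261 × 281) = 352284 / 73341 = 4.80337

4.80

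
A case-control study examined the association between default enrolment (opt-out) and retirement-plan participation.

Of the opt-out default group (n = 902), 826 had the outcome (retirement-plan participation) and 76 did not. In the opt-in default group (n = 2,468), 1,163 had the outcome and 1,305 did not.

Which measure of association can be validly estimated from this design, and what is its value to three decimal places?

From the description: a = 826, b = 76, c = 1163, d = 1305.
This is a case-control study: participants were sampled on outcome status, so risks in the source population cannot be estimated directly — relative risk is not valid here. The odds ratio is the appropriate measure.
OR = (a·d)/(b·c) = (826 × 1305) / (76 × 1163) = 1077930 / 88388 = 12.19543

12.195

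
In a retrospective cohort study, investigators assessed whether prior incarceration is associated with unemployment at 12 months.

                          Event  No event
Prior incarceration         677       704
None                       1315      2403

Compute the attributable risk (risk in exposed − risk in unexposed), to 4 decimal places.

Cells: a = 677, b = 704, c = 1315, d = 2403.
Risk in exposed = 677/1381 = 0.490224; risk in unexposed = 1315/3718 = 0.353685.
Risk difference = 0.490224 − 0.353685 = 0.136540

0.1365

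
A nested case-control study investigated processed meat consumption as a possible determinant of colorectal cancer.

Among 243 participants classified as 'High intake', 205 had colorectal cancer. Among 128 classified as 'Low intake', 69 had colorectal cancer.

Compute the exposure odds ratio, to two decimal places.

From the description: a = 205, b = 38, c = 69, d = 59.
OR = (a·d)/(b·c) = (205 × 59) / (38 × 69) = 12095 / 2622 = 4.61289
The odds of colorectal cancer are about 4.61 times as high in the high intake group.

4.61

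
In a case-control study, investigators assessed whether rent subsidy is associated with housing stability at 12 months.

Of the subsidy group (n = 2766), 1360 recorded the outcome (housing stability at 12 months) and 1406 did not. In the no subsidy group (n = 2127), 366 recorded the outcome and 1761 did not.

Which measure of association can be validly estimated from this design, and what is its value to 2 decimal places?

From the description: a = 1360, b = 1406, c = 366, d = 1761.
This is a case-control study: participants were sampled on outcome status, so risks in the source population cannot be estimated directly — relative risk is not valid here. The odds ratio is the appropriate measure.
OR = (a·d)/(b·c) = (1360 × 1761) / (1406 × 366) = 2394960 / 514596 = 4.65406

4.65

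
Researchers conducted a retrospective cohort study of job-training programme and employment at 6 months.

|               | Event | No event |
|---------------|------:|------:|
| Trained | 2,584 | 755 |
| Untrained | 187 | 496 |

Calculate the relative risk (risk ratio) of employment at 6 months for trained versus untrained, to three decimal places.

2.827

Cells: a = 2584, b = 755, c = 187, d = 496.
Risk in exposed = 2584/3339 = 0.77388; risk in unexposed = 187/683 = 0.27379.
RR = 0.77388 / 0.27379 = 2.82654
The risk among the exposed is 2.83 times that among the unexposed.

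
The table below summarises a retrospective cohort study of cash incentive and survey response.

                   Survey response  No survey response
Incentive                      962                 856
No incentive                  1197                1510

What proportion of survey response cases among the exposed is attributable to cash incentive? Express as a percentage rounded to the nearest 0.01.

16.43

Cells: a = 962, b = 856, c = 1197, d = 1510.
Risk in exposed = 962/1818 = 0.52915; risk in unexposed = 1197/2707 = 0.44219.
RR = 0.52915/0.44219 = 1.19667
AR% = (RR − 1)/RR × 100 = (1.19667 − 1)/1.19667 × 100 = 16.4349%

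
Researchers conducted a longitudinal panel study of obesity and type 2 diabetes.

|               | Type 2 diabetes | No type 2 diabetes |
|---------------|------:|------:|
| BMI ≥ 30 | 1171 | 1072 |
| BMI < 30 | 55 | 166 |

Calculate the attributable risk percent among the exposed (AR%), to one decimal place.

Cells: a = 1171, b = 1072, c = 55, d = 166.
Risk in exposed = 1171/2243 = 0.52207; risk in unexposed = 55/221 = 0.24887.
RR = 0.52207/0.24887 = 2.09777
AR% = (RR − 1)/RR × 100 = (2.09777 − 1)/2.09777 × 100 = 52.3303%

52.3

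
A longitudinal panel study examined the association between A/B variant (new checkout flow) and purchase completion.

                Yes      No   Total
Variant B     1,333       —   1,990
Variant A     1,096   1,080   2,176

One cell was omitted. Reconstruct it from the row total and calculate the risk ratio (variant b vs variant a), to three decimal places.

The missing cell is in the exposed row: 1990 − 1333 = 657.
So a = 1333, b = 657, c = 1096, d = 1080.
RR = [a/(a+b)] / [c/(c+d)] = (1333/1990) / (1096/2176) = 0.66985/0.50368 = 1.32992

1.330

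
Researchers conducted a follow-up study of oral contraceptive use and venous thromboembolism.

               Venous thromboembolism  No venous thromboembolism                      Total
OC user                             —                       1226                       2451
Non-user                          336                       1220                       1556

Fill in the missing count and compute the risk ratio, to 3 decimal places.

The missing cell is in the exposed row: 2451 − 1226 = 1225.
So a = 1225, b = 1226, c = 336, d = 1220.
RR = [a/(a+b)] / [c/(c+d)] = (1225/2451) / (336/1556) = 0.49980/0.21594 = 2.31453

2.315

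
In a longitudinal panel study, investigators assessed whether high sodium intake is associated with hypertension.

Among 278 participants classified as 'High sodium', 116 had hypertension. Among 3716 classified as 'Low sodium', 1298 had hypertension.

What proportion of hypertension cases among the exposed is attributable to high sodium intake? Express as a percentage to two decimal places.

From the description: a = 116, b = 162, c = 1298, d = 2418.
Risk in exposed = 116/278 = 0.41727; risk in unexposed = 1298/3716 = 0.34930.
RR = 0.41727/0.34930 = 1.19458
AR% = (RR − 1)/RR × 100 = (1.19458 − 1)/1.19458 × 100 = 16.2884%

16.29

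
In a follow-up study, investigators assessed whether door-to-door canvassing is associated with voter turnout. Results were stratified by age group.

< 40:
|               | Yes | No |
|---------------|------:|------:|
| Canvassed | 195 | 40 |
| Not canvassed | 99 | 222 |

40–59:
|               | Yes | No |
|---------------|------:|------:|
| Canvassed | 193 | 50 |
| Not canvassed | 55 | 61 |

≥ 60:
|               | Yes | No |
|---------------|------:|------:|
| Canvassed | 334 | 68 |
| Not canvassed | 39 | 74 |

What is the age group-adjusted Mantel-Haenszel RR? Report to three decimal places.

2.267

RR_MH = Σ(aᵢ·n₀ᵢ/nᵢ) / Σ(cᵢ·n₁ᵢ/nᵢ), with n₁ᵢ = aᵢ+bᵢ (exposed), n₀ᵢ = cᵢ+dᵢ (unexposed), nᵢ = n₁ᵢ+n₀ᵢ.
Stratum 1 (< 40): n₁ = 235, n₀ = 321, n = 556; a·n₀/n = 195·321/556 = 112.5809; c·n₁/n = 99·235/556 = 41.8435
Stratum 2 (40–59): n₁ = 243, n₀ = 116, n = 359; a·n₀/n = 193·116/359 = 62.3621; c·n₁/n = 55·243/359 = 37.2284
Stratum 3 (≥ 60): n₁ = 402, n₀ = 113, n = 515; a·n₀/n = 334·113/515 = 73.2854; c·n₁/n = 39·402/515 = 30.4427
RR_MH = (112.5809 + 62.3621 + 73.2854) / (41.8435 + 37.2284 + 30.4427) = 248.2285 / 109.5147 = 2.26662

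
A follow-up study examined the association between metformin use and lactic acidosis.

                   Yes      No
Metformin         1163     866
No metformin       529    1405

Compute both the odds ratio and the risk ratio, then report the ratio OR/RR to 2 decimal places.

Cells: a = 1163, b = 866, c = 529, d = 1405.
OR = (1163·1405)/(866·529) = 1634015/458114 = 3.56683
Risk in exposed = 1163/2029 = 0.57319; risk in unexposed = 529/1934 = 0.27353; RR = 2.09555
OR/RR = 3.56683 / 2.09555 = 1.70210
The outcome is not rare, so the OR lies further from 1 than the RR.

1.70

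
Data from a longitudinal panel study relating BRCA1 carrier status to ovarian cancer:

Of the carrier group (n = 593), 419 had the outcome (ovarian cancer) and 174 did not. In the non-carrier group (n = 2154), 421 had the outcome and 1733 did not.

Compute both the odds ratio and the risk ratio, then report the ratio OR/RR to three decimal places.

2.742

From the description: a = 419, b = 174, c = 421, d = 1733.
OR = (419·1733)/(174·421) = 726127/73254 = 9.91246
Risk in exposed = 419/593 = 0.70658; risk in unexposed = 421/2154 = 0.19545; RR = 3.61512
OR/RR = 9.91246 / 3.61512 = 2.74194
The outcome is not rare, so the OR lies further from 1 than the RR.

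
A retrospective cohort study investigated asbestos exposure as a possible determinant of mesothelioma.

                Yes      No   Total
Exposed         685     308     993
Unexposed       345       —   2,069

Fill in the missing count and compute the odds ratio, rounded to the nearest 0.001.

11.114

The missing cell is in the unexposed row: 2069 − 345 = 1724.
So a = 685, b = 308, c = 345, d = 1724.
OR = (a·d)/(b·c) = (685 × 1724) / (308 × 345) = 1180940 / 106260 = 11.11368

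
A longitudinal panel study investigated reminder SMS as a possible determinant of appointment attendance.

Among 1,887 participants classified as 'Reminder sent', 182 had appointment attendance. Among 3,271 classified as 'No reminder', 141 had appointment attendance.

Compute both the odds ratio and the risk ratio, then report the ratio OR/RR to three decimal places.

1.059

From the description: a = 182, b = 1705, c = 141, d = 3130.
OR = (182·3130)/(1705·141) = 569660/240405 = 2.36958
Risk in exposed = 182/1887 = 0.09645; risk in unexposed = 141/3271 = 0.04311; RR = 2.23749
OR/RR = 2.36958 / 2.23749 = 1.05904
The outcome is rare in both groups, so OR ≈ RR (ratio near 1).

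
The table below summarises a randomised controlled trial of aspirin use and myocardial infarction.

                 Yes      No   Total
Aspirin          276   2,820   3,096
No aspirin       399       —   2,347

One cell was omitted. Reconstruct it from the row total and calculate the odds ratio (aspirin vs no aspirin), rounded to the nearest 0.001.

0.478

The missing cell is in the unexposed row: 2347 − 399 = 1948.
So a = 276, b = 2820, c = 399, d = 1948.
OR = (a·d)/(b·c) = (276 × 1948) / (2820 × 399) = 537648 / 1125180 = 0.47783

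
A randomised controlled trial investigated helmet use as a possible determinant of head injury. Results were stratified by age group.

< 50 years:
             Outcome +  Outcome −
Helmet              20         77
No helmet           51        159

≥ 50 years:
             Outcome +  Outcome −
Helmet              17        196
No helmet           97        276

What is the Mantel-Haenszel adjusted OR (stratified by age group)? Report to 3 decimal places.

0.406

OR_MH = Σ(aᵢdᵢ/nᵢ) / Σ(bᵢcᵢ/nᵢ), where nᵢ is the stratum total.
Stratum 1 (< 50 years): n = 307; a·d/n = 20·159/307 = 10.3583; b·c/n = 77·51/307 = 12.7915
Stratum 2 (≥ 50 years): n = 586; a·d/n = 17·276/586 = 8.0068; b·c/n = 196·97/586 = 32.4437
OR_MH = (10.3583 + 8.0068) / (12.7915 + 32.4437) = 18.3651 / 45.2352 = 0.40599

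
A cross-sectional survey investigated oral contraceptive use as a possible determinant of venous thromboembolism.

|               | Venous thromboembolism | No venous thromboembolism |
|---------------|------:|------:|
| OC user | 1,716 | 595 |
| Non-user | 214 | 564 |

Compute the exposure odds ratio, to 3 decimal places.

Cells: a = 1716, b = 595, c = 214, d = 564.
OR = (a·d)/(b·c) = (1716 × 564) / (595 × 214) = 967824 / 127330 = 7.60091
The odds of venous thromboembolism are about 7.60 times as high in the oc user group.

7.601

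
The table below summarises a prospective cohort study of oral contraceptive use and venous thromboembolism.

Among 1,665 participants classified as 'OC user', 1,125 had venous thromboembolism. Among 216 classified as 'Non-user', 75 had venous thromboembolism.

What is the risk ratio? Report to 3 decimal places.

1.946

From the description: a = 1125, b = 540, c = 75, d = 141.
Risk in exposed = 1125/1665 = 0.67568; risk in unexposed = 75/216 = 0.34722.
RR = 0.67568 / 0.34722 = 1.94595
The risk among the exposed is 1.95 times that among the unexposed.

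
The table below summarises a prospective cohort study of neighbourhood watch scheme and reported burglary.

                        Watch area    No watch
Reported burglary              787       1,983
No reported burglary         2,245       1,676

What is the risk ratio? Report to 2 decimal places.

0.48

Reading the table with exposure as columns: a = 787 (Watch area, case), b = 2245 (Watch area, non-case), c = 1983 (No watch, case), d = 1676.
Risk in exposed = 787/3032 = 0.25956; risk in unexposed = 1983/3659 = 0.54195.
RR = 0.25956 / 0.54195 = 0.47894
The risk is 52% lower among the exposed than among the unexposed.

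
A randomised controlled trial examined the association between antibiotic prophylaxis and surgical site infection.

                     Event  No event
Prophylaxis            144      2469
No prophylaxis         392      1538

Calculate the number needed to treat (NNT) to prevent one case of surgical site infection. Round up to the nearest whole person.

7

Risk in treated group = 144/2613 = 0.05511; risk in control = 392/1930 = 0.20311.
Absolute risk reduction = 0.20311 − 0.05511 = 0.14800
NNT = 1 / ARR = 1 / 0.14800 = 6.757 → round up → 7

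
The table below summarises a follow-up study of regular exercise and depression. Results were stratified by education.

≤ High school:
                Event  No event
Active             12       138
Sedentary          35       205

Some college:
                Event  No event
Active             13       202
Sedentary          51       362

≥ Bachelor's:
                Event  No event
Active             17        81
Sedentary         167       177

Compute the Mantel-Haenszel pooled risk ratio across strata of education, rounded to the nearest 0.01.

0.43

RR_MH = Σ(aᵢ·n₀ᵢ/nᵢ) / Σ(cᵢ·n₁ᵢ/nᵢ), with n₁ᵢ = aᵢ+bᵢ (exposed), n₀ᵢ = cᵢ+dᵢ (unexposed), nᵢ = n₁ᵢ+n₀ᵢ.
Stratum 1 (≤ High school): n₁ = 150, n₀ = 240, n = 390; a·n₀/n = 12·240/390 = 7.3846; c·n₁/n = 35·150/390 = 13.4615
Stratum 2 (Some college): n₁ = 215, n₀ = 413, n = 628; a·n₀/n = 13·413/628 = 8.5494; c·n₁/n = 51·215/628 = 17.4602
Stratum 3 (≥ Bachelor's): n₁ = 98, n₀ = 344, n = 442; a·n₀/n = 17·344/442 = 13.2308; c·n₁/n = 167·98/442 = 37.0271
RR_MH = (7.3846 + 8.5494 + 13.2308) / (13.4615 + 17.4602 + 37.0271) = 29.1647 / 67.9489 = 0.42922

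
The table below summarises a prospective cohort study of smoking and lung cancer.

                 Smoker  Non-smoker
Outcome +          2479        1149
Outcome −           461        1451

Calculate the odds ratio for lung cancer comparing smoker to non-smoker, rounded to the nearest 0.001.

6.791

Reading the table with exposure as columns: a = 2479 (Smoker, case), b = 461 (Smoker, non-case), c = 1149 (Non-smoker, case), d = 1451.
OR = (a·d)/(b·c) = (2479 × 1451) / (461 × 1149) = 3597029 / 529689 = 6.79083
The odds of lung cancer are about 6.79 times as high in the smoker group.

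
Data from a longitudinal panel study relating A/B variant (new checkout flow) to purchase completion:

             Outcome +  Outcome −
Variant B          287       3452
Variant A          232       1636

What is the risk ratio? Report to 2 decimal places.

Cells: a = 287, b = 3452, c = 232, d = 1636.
Risk in exposed = 287/3739 = 0.07676; risk in unexposed = 232/1868 = 0.12420.
RR = 0.07676 / 0.12420 = 0.61804
The risk is 38% lower among the exposed than among the unexposed.

0.62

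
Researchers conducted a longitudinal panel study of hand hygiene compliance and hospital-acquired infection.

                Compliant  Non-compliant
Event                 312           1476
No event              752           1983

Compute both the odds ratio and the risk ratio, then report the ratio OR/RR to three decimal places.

Reading the table with exposure as columns: a = 312 (Compliant, case), b = 752 (Compliant, non-case), c = 1476 (Non-compliant, case), d = 1983.
OR = (312·1983)/(752·1476) = 618696/1109952 = 0.55741
Risk in exposed = 312/1064 = 0.29323; risk in unexposed = 1476/3459 = 0.42671; RR = 0.68719
OR/RR = 0.55741 / 0.68719 = 0.81114
The outcome is not rare, so the OR lies further from 1 than the RR.

0.811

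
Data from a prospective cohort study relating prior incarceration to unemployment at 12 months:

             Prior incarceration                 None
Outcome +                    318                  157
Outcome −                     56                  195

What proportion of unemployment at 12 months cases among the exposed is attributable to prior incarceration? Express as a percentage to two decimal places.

47.54

Reading the table with exposure as columns: a = 318 (Prior incarceration, case), b = 56 (Prior incarceration, non-case), c = 157 (None, case), d = 195.
Risk in exposed = 318/374 = 0.85027; risk in unexposed = 157/352 = 0.44602.
RR = 0.85027/0.44602 = 1.90633
AR% = (RR − 1)/RR × 100 = (1.90633 − 1)/1.90633 × 100 = 47.5432%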